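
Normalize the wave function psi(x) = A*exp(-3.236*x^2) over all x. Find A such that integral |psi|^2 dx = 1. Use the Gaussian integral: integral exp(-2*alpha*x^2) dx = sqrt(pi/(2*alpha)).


integral |psi|^2 dx = A^2 * sqrt(pi/(2*alpha)) = 1
A^2 = sqrt(2*alpha/pi)
= sqrt(2 * 3.236 / pi)
= 1.435305
A = sqrt(1.435305)
= 1.198

1.198


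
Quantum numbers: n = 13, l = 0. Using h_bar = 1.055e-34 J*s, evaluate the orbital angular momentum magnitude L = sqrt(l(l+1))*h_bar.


L = sqrt(l*(l+1)) * h_bar
= sqrt(0 * 1) * 1.055e-34
= sqrt(0) * 1.055e-34
= 0.0 * 1.055e-34
= 0.0000e+00 J*s

0.0000e+00


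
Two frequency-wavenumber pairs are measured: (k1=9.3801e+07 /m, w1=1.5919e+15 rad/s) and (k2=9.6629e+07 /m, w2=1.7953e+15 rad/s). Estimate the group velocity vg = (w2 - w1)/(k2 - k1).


vg = (w2 - w1) / (k2 - k1)
= (1.7953e+15 - 1.5919e+15) / (9.6629e+07 - 9.3801e+07)
= 2.0340e+14 / 2.8280e+06
= 7.1924e+07 m/s

7.1924e+07


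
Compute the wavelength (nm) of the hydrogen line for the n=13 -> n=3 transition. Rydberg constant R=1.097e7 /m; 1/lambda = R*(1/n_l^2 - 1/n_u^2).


1/lambda = R * (1/n_l^2 - 1/n_u^2)
= 1.097e7 * (1/3^2 - 1/13^2)
= 1.097e7 * (0.111111 - 0.005917)
= 1.097e7 * 0.105194
= 1.1540e+06 /m
lambda = 1 / 1.1540e+06 = 866.5679 nm

866.5679


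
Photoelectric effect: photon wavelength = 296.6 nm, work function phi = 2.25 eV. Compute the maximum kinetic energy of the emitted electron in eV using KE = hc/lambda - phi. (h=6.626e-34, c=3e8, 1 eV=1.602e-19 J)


E_photon = hc / lambda
= (6.626e-34)(3e8) / (296.6e-9)
= 6.7020e-19 J
= 4.1835 eV
KE = E_photon - phi
= 4.1835 - 2.25
= 1.9335 eV

1.9335


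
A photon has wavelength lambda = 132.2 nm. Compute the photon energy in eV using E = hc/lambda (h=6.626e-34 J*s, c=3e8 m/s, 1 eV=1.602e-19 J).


E = hc / lambda
= (6.626e-34)(3e8) / (132.2e-9)
= 1.9878e-25 / 1.3220e-07
= 1.5036e-18 J
Converting to eV: 1.5036e-18 / 1.602e-19
= 9.386 eV

9.386


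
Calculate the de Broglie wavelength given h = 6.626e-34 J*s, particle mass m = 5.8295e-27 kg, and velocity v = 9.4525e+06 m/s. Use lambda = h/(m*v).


lambda = h / (m * v)
= 6.626e-34 / (5.8295e-27 * 9.4525e+06)
= 6.626e-34 / 5.5103e-20
= 1.2025e-14 m

1.2025e-14


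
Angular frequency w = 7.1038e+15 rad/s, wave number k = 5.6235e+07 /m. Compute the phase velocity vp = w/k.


vp = w / k
= 7.1038e+15 / 5.6235e+07
= 1.2632e+08 m/s

1.2632e+08


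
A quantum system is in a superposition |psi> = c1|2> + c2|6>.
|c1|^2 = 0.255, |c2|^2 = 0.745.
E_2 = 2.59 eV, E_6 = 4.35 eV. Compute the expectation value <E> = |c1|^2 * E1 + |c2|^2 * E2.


<E> = |c1|^2 * E1 + |c2|^2 * E2
= 0.255 * 2.59 + 0.745 * 4.35
= 0.6604 + 3.2407
= 3.9012 eV

3.9012


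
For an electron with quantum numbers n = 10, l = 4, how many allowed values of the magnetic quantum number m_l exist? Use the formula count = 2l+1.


m_l ranges from -l to +l in integer steps
So m_l goes from -4 to +4
Count = 2l + 1 = 2*4 + 1
= 9

9


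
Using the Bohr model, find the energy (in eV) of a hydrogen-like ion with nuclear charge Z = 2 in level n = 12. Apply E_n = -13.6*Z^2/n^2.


E_n = -13.6 * Z^2 / n^2
= -13.6 * 2^2 / 12^2
= -13.6 * 4 / 144
= -0.3778 eV

-0.3778


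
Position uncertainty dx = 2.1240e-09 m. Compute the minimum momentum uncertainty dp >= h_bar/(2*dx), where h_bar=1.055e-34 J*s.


dp = h_bar / (2 * dx)
= 1.055e-34 / (2 * 2.1240e-09)
= 1.055e-34 / 4.2480e-09
= 2.4835e-26 kg*m/s

2.4835e-26


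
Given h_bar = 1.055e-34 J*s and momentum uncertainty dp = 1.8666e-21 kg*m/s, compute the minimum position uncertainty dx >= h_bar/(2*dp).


dx = h_bar / (2 * dp)
= 1.055e-34 / (2 * 1.8666e-21)
= 1.055e-34 / 3.7332e-21
= 2.8260e-14 m

2.8260e-14


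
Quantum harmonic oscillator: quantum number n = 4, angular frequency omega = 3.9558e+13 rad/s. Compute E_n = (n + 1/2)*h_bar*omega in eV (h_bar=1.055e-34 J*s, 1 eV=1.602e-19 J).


E = (n + 1/2) * h_bar * omega
= (4 + 0.5) * 1.055e-34 * 3.9558e+13
= 4.5 * 4.1734e-21
= 1.8780e-20 J
= 0.1172 eV

0.1172


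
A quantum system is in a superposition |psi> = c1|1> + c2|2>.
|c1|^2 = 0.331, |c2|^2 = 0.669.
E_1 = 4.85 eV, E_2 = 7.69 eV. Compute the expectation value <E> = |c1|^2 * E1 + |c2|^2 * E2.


<E> = |c1|^2 * E1 + |c2|^2 * E2
= 0.331 * 4.85 + 0.669 * 7.69
= 1.6054 + 5.1446
= 6.75 eV

6.75


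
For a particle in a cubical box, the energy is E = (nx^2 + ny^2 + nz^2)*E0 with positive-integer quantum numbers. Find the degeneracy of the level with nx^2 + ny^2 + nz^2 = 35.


Enumerate all (nx, ny, nz) with nx^2 + ny^2 + nz^2 = 35:
(1,3,5)
(1,5,3)
(3,1,5)
(3,5,1)
(5,1,3)
(5,3,1)
Total degeneracy = 6

6


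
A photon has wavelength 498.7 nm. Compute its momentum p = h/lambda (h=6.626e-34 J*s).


p = h / lambda
= 6.626e-34 / (498.7e-9)
= 6.626e-34 / 4.9870e-07
= 1.3287e-27 kg*m/s

1.3287e-27


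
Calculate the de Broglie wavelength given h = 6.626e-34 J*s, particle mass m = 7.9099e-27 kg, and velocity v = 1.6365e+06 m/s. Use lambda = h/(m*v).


lambda = h / (m * v)
= 6.626e-34 / (7.9099e-27 * 1.6365e+06)
= 6.626e-34 / 1.2945e-20
= 5.1188e-14 m

5.1188e-14


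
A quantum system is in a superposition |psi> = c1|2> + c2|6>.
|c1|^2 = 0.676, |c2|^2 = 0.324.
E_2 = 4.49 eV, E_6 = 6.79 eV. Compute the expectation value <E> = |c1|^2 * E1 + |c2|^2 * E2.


<E> = |c1|^2 * E1 + |c2|^2 * E2
= 0.676 * 4.49 + 0.324 * 6.79
= 3.0352 + 2.2
= 5.2352 eV

5.2352


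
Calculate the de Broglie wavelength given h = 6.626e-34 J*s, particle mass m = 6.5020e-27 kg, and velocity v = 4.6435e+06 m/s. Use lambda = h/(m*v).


lambda = h / (m * v)
= 6.626e-34 / (6.5020e-27 * 4.6435e+06)
= 6.626e-34 / 3.0192e-20
= 2.1946e-14 m

2.1946e-14


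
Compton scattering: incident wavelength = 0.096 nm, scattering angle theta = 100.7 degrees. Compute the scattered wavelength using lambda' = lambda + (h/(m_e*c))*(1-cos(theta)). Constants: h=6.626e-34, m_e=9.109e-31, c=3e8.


Compton wavelength: h/(m_e*c) = 2.4247e-12 m
d_lambda = 2.4247e-12 * (1 - cos(100.7 deg))
= 2.4247e-12 * 1.185667
= 2.8749e-12 m = 0.002875 nm
lambda' = 0.096 + 0.002875
= 0.098875 nm

0.098875


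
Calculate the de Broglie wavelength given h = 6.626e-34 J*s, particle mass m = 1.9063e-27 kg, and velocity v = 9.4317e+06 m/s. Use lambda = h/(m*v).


lambda = h / (m * v)
= 6.626e-34 / (1.9063e-27 * 9.4317e+06)
= 6.626e-34 / 1.7980e-20
= 3.6853e-14 m

3.6853e-14


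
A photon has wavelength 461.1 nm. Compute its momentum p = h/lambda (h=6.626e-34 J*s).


p = h / lambda
= 6.626e-34 / (461.1e-9)
= 6.626e-34 / 4.6110e-07
= 1.4370e-27 kg*m/s

1.4370e-27


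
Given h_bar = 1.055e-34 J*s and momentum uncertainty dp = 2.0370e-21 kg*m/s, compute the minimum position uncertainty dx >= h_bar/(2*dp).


dx = h_bar / (2 * dp)
= 1.055e-34 / (2 * 2.0370e-21)
= 1.055e-34 / 4.0740e-21
= 2.5896e-14 m

2.5896e-14


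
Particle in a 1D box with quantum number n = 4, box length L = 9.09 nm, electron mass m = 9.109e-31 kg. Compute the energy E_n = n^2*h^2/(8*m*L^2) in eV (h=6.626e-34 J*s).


E = n^2 * h^2 / (8 * m * L^2)
= 4^2 * (6.626e-34)^2 / (8 * 9.109e-31 * (9.09e-9)^2)
= 16 * 4.3904e-67 / (8 * 9.109e-31 * 8.2628e-17)
= 1.1666e-20 J
= 0.0728 eV

0.0728


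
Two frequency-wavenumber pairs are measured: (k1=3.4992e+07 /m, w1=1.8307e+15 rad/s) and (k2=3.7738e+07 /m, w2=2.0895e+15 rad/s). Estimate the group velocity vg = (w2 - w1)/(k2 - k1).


vg = (w2 - w1) / (k2 - k1)
= (2.0895e+15 - 1.8307e+15) / (3.7738e+07 - 3.4992e+07)
= 2.5880e+14 / 2.7460e+06
= 9.4246e+07 m/s

9.4246e+07


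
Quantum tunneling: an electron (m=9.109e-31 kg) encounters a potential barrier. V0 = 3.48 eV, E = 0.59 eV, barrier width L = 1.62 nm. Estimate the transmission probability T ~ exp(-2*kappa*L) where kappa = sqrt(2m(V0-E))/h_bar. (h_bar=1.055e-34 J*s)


V0 - E = 2.89 eV = 4.6298e-19 J
kappa = sqrt(2 * m * (V0-E)) / h_bar
= sqrt(2 * 9.109e-31 * 4.6298e-19) / 1.055e-34
= 8.7052e+09 /m
2*kappa*L = 2 * 8.7052e+09 * 1.62e-9
= 28.2048
T = exp(-28.2048) = 5.633905e-13

5.633905e-13


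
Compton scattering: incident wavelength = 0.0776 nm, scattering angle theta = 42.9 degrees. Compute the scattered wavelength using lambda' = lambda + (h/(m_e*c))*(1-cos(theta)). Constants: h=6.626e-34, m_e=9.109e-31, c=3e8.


Compton wavelength: h/(m_e*c) = 2.4247e-12 m
d_lambda = 2.4247e-12 * (1 - cos(42.9 deg))
= 2.4247e-12 * 0.267457
= 6.4851e-13 m = 0.000649 nm
lambda' = 0.0776 + 0.000649
= 0.078249 nm

0.078249


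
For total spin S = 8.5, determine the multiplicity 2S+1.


Spin multiplicity = 2S + 1
= 2 * 8.5 + 1
= 17.0 + 1
= 18

18


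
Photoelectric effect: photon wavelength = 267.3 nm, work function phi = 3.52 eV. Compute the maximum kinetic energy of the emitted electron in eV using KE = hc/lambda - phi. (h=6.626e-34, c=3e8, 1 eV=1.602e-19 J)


E_photon = hc / lambda
= (6.626e-34)(3e8) / (267.3e-9)
= 7.4366e-19 J
= 4.6421 eV
KE = E_photon - phi
= 4.6421 - 3.52
= 1.1221 eV

1.1221


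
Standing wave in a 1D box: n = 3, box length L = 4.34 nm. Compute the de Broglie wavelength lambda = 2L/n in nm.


lambda = 2L / n
= 2 * 4.34 / 3
= 8.68 / 3
= 2.8933 nm

2.8933


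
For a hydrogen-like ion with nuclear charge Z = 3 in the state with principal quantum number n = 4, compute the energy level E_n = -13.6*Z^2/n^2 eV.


E_n = -13.6 * Z^2 / n^2
= -13.6 * 3^2 / 4^2
= -13.6 * 9 / 16
= -7.65 eV

-7.65


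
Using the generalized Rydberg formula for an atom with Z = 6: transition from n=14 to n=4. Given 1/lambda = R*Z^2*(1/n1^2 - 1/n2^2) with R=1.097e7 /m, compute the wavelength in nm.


1/lambda = R * Z^2 * (1/n1^2 - 1/n2^2)
= 1.097e7 * 6^2 * (1/4^2 - 1/14^2)
= 1.097e7 * 36 * (0.0625 - 0.005102)
= 2.2668e+07 /m
lambda = 1 / 2.2668e+07
= 44.1158 nm

44.1158


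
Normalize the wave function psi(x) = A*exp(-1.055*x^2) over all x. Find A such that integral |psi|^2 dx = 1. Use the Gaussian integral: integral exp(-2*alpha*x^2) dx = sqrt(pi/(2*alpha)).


integral |psi|^2 dx = A^2 * sqrt(pi/(2*alpha)) = 1
A^2 = sqrt(2*alpha/pi)
= sqrt(2 * 1.055 / pi)
= 0.819533
A = sqrt(0.819533)
= 0.9053

0.9053


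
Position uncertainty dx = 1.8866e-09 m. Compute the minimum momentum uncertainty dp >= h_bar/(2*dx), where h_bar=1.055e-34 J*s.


dp = h_bar / (2 * dx)
= 1.055e-34 / (2 * 1.8866e-09)
= 1.055e-34 / 3.7732e-09
= 2.7960e-26 kg*m/s

2.7960e-26


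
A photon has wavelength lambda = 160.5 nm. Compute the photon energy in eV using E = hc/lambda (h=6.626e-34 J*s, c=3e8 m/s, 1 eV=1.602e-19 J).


E = hc / lambda
= (6.626e-34)(3e8) / (160.5e-9)
= 1.9878e-25 / 1.6050e-07
= 1.2385e-18 J
Converting to eV: 1.2385e-18 / 1.602e-19
= 7.731 eV

7.731


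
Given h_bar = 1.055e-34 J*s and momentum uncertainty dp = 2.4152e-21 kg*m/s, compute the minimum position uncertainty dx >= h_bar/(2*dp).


dx = h_bar / (2 * dp)
= 1.055e-34 / (2 * 2.4152e-21)
= 1.055e-34 / 4.8304e-21
= 2.1841e-14 m

2.1841e-14


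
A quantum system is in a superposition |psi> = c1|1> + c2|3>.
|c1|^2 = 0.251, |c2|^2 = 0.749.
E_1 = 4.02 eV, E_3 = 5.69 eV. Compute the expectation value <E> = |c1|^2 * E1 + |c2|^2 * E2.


<E> = |c1|^2 * E1 + |c2|^2 * E2
= 0.251 * 4.02 + 0.749 * 5.69
= 1.009 + 4.2618
= 5.2708 eV

5.2708


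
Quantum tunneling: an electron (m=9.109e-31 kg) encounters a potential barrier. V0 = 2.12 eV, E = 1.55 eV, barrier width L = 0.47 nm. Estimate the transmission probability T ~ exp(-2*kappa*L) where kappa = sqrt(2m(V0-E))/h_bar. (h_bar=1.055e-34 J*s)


V0 - E = 0.57 eV = 9.1314e-20 J
kappa = sqrt(2 * m * (V0-E)) / h_bar
= sqrt(2 * 9.109e-31 * 9.1314e-20) / 1.055e-34
= 3.8660e+09 /m
2*kappa*L = 2 * 3.8660e+09 * 0.47e-9
= 3.6341
T = exp(-3.6341) = 2.640823e-02

2.640823e-02


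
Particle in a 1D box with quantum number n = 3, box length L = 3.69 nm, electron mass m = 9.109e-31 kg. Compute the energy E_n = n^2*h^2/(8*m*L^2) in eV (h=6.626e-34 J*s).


E = n^2 * h^2 / (8 * m * L^2)
= 3^2 * (6.626e-34)^2 / (8 * 9.109e-31 * (3.69e-9)^2)
= 9 * 4.3904e-67 / (8 * 9.109e-31 * 1.3616e-17)
= 3.9823e-20 J
= 0.2486 eV

0.2486


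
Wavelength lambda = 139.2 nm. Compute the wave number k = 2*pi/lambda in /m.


k = 2 * pi / lambda
= 6.2832 / (139.2e-9)
= 6.2832 / 1.3920e-07
= 4.5138e+07 /m

4.5138e+07


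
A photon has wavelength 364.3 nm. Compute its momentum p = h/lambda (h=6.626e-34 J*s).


p = h / lambda
= 6.626e-34 / (364.3e-9)
= 6.626e-34 / 3.6430e-07
= 1.8188e-27 kg*m/s

1.8188e-27


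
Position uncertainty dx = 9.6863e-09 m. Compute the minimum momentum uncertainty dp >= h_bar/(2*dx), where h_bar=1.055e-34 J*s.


dp = h_bar / (2 * dx)
= 1.055e-34 / (2 * 9.6863e-09)
= 1.055e-34 / 1.9373e-08
= 5.4458e-27 kg*m/s

5.4458e-27


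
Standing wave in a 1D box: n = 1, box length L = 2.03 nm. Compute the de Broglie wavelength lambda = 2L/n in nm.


lambda = 2L / n
= 2 * 2.03 / 1
= 4.06 / 1
= 4.06 nm

4.06


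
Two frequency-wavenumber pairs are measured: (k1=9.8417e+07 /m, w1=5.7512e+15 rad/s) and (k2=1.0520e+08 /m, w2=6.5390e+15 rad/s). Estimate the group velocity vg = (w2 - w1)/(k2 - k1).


vg = (w2 - w1) / (k2 - k1)
= (6.5390e+15 - 5.7512e+15) / (1.0520e+08 - 9.8417e+07)
= 7.8780e+14 / 6.7830e+06
= 1.1614e+08 m/s

1.1614e+08


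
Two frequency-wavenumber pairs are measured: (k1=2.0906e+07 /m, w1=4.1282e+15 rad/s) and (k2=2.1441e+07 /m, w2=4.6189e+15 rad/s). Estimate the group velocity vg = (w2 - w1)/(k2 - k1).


vg = (w2 - w1) / (k2 - k1)
= (4.6189e+15 - 4.1282e+15) / (2.1441e+07 - 2.0906e+07)
= 4.9070e+14 / 5.3500e+05
= 9.1720e+08 m/s

9.1720e+08


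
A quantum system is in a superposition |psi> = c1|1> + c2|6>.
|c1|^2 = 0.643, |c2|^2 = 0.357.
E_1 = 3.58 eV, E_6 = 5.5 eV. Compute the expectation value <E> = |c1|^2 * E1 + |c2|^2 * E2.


<E> = |c1|^2 * E1 + |c2|^2 * E2
= 0.643 * 3.58 + 0.357 * 5.5
= 2.3019 + 1.9635
= 4.2654 eV

4.2654


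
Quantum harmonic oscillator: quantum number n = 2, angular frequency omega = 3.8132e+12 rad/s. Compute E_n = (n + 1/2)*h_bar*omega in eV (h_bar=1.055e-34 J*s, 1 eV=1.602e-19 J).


E = (n + 1/2) * h_bar * omega
= (2 + 0.5) * 1.055e-34 * 3.8132e+12
= 2.5 * 4.0229e-22
= 1.0057e-21 J
= 0.0063 eV

0.0063


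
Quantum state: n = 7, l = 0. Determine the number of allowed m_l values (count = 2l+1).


m_l ranges from -l to +l in integer steps
So m_l goes from -0 to +0
Count = 2l + 1 = 2*0 + 1
= 1

1


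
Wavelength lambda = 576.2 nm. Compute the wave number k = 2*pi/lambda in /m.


k = 2 * pi / lambda
= 6.2832 / (576.2e-9)
= 6.2832 / 5.7620e-07
= 1.0905e+07 /m

1.0905e+07


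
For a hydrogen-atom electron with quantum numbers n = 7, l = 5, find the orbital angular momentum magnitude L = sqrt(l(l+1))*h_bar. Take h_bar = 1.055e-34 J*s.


L = sqrt(l*(l+1)) * h_bar
= sqrt(5 * 6) * 1.055e-34
= sqrt(30) * 1.055e-34
= 5.4772 * 1.055e-34
= 5.7785e-34 J*s

5.7785e-34


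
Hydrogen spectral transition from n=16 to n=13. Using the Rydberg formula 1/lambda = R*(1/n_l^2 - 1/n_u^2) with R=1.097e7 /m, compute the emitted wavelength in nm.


1/lambda = R * (1/n_l^2 - 1/n_u^2)
= 1.097e7 * (1/13^2 - 1/16^2)
= 1.097e7 * (0.005917 - 0.003906)
= 1.097e7 * 0.002011
= 2.2060e+04 /m
lambda = 1 / 2.2060e+04 = 45331.573 nm

45331.573


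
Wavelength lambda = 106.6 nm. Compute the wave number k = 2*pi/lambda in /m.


k = 2 * pi / lambda
= 6.2832 / (106.6e-9)
= 6.2832 / 1.0660e-07
= 5.8942e+07 /m

5.8942e+07


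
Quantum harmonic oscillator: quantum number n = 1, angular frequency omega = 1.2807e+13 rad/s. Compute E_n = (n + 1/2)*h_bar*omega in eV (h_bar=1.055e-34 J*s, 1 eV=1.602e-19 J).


E = (n + 1/2) * h_bar * omega
= (1 + 0.5) * 1.055e-34 * 1.2807e+13
= 1.5 * 1.3511e-21
= 2.0267e-21 J
= 0.0127 eV

0.0127


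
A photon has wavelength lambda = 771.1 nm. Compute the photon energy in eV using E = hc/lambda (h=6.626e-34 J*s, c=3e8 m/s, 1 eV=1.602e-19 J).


E = hc / lambda
= (6.626e-34)(3e8) / (771.1e-9)
= 1.9878e-25 / 7.7110e-07
= 2.5779e-19 J
Converting to eV: 2.5779e-19 / 1.602e-19
= 1.6092 eV

1.6092


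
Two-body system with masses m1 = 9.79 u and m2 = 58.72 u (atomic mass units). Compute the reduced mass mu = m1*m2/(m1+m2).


mu = m1 * m2 / (m1 + m2)
= 9.79 * 58.72 / (9.79 + 58.72)
= 574.8688 / 68.51
= 8.391 u

8.391


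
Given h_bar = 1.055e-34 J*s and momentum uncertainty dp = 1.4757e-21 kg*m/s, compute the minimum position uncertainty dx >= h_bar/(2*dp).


dx = h_bar / (2 * dp)
= 1.055e-34 / (2 * 1.4757e-21)
= 1.055e-34 / 2.9514e-21
= 3.5746e-14 m

3.5746e-14


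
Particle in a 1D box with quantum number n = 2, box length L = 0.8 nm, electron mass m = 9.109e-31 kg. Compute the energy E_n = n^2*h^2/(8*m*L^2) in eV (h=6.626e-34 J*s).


E = n^2 * h^2 / (8 * m * L^2)
= 2^2 * (6.626e-34)^2 / (8 * 9.109e-31 * (0.8e-9)^2)
= 4 * 4.3904e-67 / (8 * 9.109e-31 * 6.4000e-19)
= 3.7655e-19 J
= 2.3505 eV

2.3505


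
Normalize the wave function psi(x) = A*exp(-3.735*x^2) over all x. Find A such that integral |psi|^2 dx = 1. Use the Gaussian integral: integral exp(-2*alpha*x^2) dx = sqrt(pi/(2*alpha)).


integral |psi|^2 dx = A^2 * sqrt(pi/(2*alpha)) = 1
A^2 = sqrt(2*alpha/pi)
= sqrt(2 * 3.735 / pi)
= 1.542004
A = sqrt(1.542004)
= 1.2418

1.2418


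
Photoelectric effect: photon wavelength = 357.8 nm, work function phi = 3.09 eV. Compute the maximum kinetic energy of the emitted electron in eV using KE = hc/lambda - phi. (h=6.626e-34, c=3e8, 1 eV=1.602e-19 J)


E_photon = hc / lambda
= (6.626e-34)(3e8) / (357.8e-9)
= 5.5556e-19 J
= 3.4679 eV
KE = E_photon - phi
= 3.4679 - 3.09
= 0.3779 eV

0.3779


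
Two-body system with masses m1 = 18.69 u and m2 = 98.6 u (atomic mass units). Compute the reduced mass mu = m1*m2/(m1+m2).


mu = m1 * m2 / (m1 + m2)
= 18.69 * 98.6 / (18.69 + 98.6)
= 1842.834 / 117.29
= 15.7118 u

15.7118


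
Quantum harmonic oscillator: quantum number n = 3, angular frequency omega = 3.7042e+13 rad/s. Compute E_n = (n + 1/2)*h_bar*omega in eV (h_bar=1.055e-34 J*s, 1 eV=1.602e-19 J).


E = (n + 1/2) * h_bar * omega
= (3 + 0.5) * 1.055e-34 * 3.7042e+13
= 3.5 * 3.9079e-21
= 1.3678e-20 J
= 0.0854 eV

0.0854


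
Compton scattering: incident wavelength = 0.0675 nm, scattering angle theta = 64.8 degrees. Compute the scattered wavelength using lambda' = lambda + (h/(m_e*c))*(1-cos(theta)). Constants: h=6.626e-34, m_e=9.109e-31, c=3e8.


Compton wavelength: h/(m_e*c) = 2.4247e-12 m
d_lambda = 2.4247e-12 * (1 - cos(64.8 deg))
= 2.4247e-12 * 0.574221
= 1.3923e-12 m = 0.001392 nm
lambda' = 0.0675 + 0.001392
= 0.068892 nm

0.068892


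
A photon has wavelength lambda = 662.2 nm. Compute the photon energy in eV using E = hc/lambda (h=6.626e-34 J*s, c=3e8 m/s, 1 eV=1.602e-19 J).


E = hc / lambda
= (6.626e-34)(3e8) / (662.2e-9)
= 1.9878e-25 / 6.6220e-07
= 3.0018e-19 J
Converting to eV: 3.0018e-19 / 1.602e-19
= 1.8738 eV

1.8738


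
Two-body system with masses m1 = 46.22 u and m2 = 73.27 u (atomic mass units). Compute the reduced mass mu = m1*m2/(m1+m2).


mu = m1 * m2 / (m1 + m2)
= 46.22 * 73.27 / (46.22 + 73.27)
= 3386.5394 / 119.49
= 28.3416 u

28.3416


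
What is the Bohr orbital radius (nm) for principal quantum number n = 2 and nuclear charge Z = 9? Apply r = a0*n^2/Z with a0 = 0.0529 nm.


r = a0 * n^2 / Z
= 0.0529 * 2^2 / 9
= 0.0529 * 4 / 9
= 0.0235 nm

0.0235


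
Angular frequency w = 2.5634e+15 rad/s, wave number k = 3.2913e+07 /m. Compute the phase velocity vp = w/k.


vp = w / k
= 2.5634e+15 / 3.2913e+07
= 7.7884e+07 m/s

7.7884e+07


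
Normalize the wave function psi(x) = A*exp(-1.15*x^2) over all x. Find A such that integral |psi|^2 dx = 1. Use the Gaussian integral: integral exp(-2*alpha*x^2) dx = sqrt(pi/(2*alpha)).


integral |psi|^2 dx = A^2 * sqrt(pi/(2*alpha)) = 1
A^2 = sqrt(2*alpha/pi)
= sqrt(2 * 1.15 / pi)
= 0.855636
A = sqrt(0.855636)
= 0.925

0.925


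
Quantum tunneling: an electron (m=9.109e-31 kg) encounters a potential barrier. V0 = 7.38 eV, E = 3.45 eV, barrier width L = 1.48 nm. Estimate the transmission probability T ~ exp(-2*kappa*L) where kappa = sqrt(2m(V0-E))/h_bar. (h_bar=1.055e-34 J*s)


V0 - E = 3.93 eV = 6.2959e-19 J
kappa = sqrt(2 * m * (V0-E)) / h_bar
= sqrt(2 * 9.109e-31 * 6.2959e-19) / 1.055e-34
= 1.0151e+10 /m
2*kappa*L = 2 * 1.0151e+10 * 1.48e-9
= 30.0481
T = exp(-30.0481) = 8.918104e-14

8.918104e-14


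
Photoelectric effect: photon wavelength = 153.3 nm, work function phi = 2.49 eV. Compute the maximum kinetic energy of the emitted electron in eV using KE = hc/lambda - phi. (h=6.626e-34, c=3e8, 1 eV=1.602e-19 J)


E_photon = hc / lambda
= (6.626e-34)(3e8) / (153.3e-9)
= 1.2967e-18 J
= 8.0941 eV
KE = E_photon - phi
= 8.0941 - 2.49
= 5.6041 eV

5.6041


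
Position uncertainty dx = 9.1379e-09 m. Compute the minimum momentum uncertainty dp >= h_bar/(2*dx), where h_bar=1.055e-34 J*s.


dp = h_bar / (2 * dx)
= 1.055e-34 / (2 * 9.1379e-09)
= 1.055e-34 / 1.8276e-08
= 5.7727e-27 kg*m/s

5.7727e-27


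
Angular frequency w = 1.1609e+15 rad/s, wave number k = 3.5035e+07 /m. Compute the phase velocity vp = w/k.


vp = w / k
= 1.1609e+15 / 3.5035e+07
= 3.3135e+07 m/s

3.3135e+07


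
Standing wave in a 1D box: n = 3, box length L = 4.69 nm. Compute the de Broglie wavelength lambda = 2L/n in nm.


lambda = 2L / n
= 2 * 4.69 / 3
= 9.38 / 3
= 3.1267 nm

3.1267


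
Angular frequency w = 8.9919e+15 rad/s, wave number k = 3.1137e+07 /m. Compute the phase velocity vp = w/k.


vp = w / k
= 8.9919e+15 / 3.1137e+07
= 2.8879e+08 m/s

2.8879e+08


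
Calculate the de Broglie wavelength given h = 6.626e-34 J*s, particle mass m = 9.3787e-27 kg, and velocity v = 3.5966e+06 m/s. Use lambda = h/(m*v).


lambda = h / (m * v)
= 6.626e-34 / (9.3787e-27 * 3.5966e+06)
= 6.626e-34 / 3.3731e-20
= 1.9643e-14 m

1.9643e-14


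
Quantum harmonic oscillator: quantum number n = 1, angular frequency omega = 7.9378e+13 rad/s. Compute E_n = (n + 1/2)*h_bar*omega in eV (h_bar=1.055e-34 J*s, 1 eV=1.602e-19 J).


E = (n + 1/2) * h_bar * omega
= (1 + 0.5) * 1.055e-34 * 7.9378e+13
= 1.5 * 8.3744e-21
= 1.2562e-20 J
= 0.0784 eV

0.0784


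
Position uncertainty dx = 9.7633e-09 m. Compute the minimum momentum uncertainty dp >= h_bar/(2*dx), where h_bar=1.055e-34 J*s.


dp = h_bar / (2 * dx)
= 1.055e-34 / (2 * 9.7633e-09)
= 1.055e-34 / 1.9527e-08
= 5.4029e-27 kg*m/s

5.4029e-27


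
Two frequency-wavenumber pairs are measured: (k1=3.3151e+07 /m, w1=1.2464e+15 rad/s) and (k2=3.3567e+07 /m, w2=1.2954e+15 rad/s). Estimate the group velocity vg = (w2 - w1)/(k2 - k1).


vg = (w2 - w1) / (k2 - k1)
= (1.2954e+15 - 1.2464e+15) / (3.3567e+07 - 3.3151e+07)
= 4.9000e+13 / 4.1600e+05
= 1.1779e+08 m/s

1.1779e+08


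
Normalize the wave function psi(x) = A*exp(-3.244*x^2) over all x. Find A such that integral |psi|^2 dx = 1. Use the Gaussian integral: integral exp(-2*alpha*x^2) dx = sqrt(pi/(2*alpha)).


integral |psi|^2 dx = A^2 * sqrt(pi/(2*alpha)) = 1
A^2 = sqrt(2*alpha/pi)
= sqrt(2 * 3.244 / pi)
= 1.437078
A = sqrt(1.437078)
= 1.1988

1.1988


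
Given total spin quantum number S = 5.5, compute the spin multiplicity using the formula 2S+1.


Spin multiplicity = 2S + 1
= 2 * 5.5 + 1
= 11.0 + 1
= 12

12


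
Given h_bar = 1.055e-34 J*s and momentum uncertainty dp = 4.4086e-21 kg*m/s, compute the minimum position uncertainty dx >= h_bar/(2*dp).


dx = h_bar / (2 * dp)
= 1.055e-34 / (2 * 4.4086e-21)
= 1.055e-34 / 8.8172e-21
= 1.1965e-14 m

1.1965e-14


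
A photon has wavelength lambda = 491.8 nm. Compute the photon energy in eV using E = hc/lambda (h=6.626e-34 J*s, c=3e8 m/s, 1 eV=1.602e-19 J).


E = hc / lambda
= (6.626e-34)(3e8) / (491.8e-9)
= 1.9878e-25 / 4.9180e-07
= 4.0419e-19 J
Converting to eV: 4.0419e-19 / 1.602e-19
= 2.523 eV

2.523


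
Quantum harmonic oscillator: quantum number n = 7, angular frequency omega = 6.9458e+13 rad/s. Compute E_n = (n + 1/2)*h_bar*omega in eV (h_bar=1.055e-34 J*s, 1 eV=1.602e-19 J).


E = (n + 1/2) * h_bar * omega
= (7 + 0.5) * 1.055e-34 * 6.9458e+13
= 7.5 * 7.3278e-21
= 5.4959e-20 J
= 0.3431 eV

0.3431


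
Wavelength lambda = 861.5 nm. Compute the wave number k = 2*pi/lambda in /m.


k = 2 * pi / lambda
= 6.2832 / (861.5e-9)
= 6.2832 / 8.6150e-07
= 7.2933e+06 /m

7.2933e+06


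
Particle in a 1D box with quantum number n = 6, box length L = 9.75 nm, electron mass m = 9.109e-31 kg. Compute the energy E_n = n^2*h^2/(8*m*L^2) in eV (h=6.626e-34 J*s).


E = n^2 * h^2 / (8 * m * L^2)
= 6^2 * (6.626e-34)^2 / (8 * 9.109e-31 * (9.75e-9)^2)
= 36 * 4.3904e-67 / (8 * 9.109e-31 * 9.5063e-17)
= 2.2816e-20 J
= 0.1424 eV

0.1424


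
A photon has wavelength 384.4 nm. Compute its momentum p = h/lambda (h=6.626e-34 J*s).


p = h / lambda
= 6.626e-34 / (384.4e-9)
= 6.626e-34 / 3.8440e-07
= 1.7237e-27 kg*m/s

1.7237e-27


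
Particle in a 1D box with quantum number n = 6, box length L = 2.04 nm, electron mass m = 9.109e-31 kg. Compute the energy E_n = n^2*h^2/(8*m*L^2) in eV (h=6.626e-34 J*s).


E = n^2 * h^2 / (8 * m * L^2)
= 6^2 * (6.626e-34)^2 / (8 * 9.109e-31 * (2.04e-9)^2)
= 36 * 4.3904e-67 / (8 * 9.109e-31 * 4.1616e-18)
= 5.2118e-19 J
= 3.2533 eV

3.2533


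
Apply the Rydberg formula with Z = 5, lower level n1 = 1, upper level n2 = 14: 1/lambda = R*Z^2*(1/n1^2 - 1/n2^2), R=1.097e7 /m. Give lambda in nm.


1/lambda = R * Z^2 * (1/n1^2 - 1/n2^2)
= 1.097e7 * 5^2 * (1/1^2 - 1/14^2)
= 1.097e7 * 25 * (1.0 - 0.005102)
= 2.7285e+08 /m
lambda = 1 / 2.7285e+08
= 3.665 nm

3.665


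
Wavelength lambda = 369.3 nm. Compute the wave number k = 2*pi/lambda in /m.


k = 2 * pi / lambda
= 6.2832 / (369.3e-9)
= 6.2832 / 3.6930e-07
= 1.7014e+07 /m

1.7014e+07


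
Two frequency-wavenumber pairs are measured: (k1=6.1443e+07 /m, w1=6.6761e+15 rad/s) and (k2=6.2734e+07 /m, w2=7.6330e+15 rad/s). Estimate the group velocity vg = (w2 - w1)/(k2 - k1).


vg = (w2 - w1) / (k2 - k1)
= (7.6330e+15 - 6.6761e+15) / (6.2734e+07 - 6.1443e+07)
= 9.5690e+14 / 1.2910e+06
= 7.4121e+08 m/s

7.4121e+08


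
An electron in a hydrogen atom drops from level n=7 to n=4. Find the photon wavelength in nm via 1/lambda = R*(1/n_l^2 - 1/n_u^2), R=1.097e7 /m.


1/lambda = R * (1/n_l^2 - 1/n_u^2)
= 1.097e7 * (1/4^2 - 1/7^2)
= 1.097e7 * (0.0625 - 0.020408)
= 1.097e7 * 0.042092
= 4.6175e+05 /m
lambda = 1 / 4.6175e+05 = 2165.686 nm

2165.686


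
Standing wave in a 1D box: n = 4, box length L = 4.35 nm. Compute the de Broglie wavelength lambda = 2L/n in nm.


lambda = 2L / n
= 2 * 4.35 / 4
= 8.7 / 4
= 2.175 nm

2.175


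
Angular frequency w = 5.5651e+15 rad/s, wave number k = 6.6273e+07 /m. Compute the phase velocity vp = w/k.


vp = w / k
= 5.5651e+15 / 6.6273e+07
= 8.3972e+07 m/s

8.3972e+07


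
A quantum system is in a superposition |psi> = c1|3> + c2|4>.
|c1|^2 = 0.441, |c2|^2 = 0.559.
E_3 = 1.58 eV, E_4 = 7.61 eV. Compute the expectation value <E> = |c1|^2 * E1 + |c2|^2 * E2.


<E> = |c1|^2 * E1 + |c2|^2 * E2
= 0.441 * 1.58 + 0.559 * 7.61
= 0.6968 + 4.254
= 4.9508 eV

4.9508


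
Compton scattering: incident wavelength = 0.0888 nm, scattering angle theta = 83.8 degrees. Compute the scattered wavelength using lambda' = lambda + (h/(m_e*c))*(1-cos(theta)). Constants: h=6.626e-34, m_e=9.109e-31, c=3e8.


Compton wavelength: h/(m_e*c) = 2.4247e-12 m
d_lambda = 2.4247e-12 * (1 - cos(83.8 deg))
= 2.4247e-12 * 0.892001
= 2.1628e-12 m = 0.002163 nm
lambda' = 0.0888 + 0.002163
= 0.090963 nm

0.090963


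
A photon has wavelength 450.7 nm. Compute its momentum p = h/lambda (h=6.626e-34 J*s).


p = h / lambda
= 6.626e-34 / (450.7e-9)
= 6.626e-34 / 4.5070e-07
= 1.4702e-27 kg*m/s

1.4702e-27


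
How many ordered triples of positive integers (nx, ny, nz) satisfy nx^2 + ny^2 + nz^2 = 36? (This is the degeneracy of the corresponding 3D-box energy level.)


Enumerate all (nx, ny, nz) with nx^2 + ny^2 + nz^2 = 36:
(2,4,4)
(4,2,4)
(4,4,2)
Total degeneracy = 3

3


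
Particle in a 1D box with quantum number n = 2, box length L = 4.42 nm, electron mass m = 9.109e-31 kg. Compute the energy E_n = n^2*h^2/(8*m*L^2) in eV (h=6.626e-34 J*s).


E = n^2 * h^2 / (8 * m * L^2)
= 2^2 * (6.626e-34)^2 / (8 * 9.109e-31 * (4.42e-9)^2)
= 4 * 4.3904e-67 / (8 * 9.109e-31 * 1.9536e-17)
= 1.2336e-20 J
= 0.077 eV

0.077


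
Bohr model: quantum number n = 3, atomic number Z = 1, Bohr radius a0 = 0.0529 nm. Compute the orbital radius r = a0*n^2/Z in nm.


r = a0 * n^2 / Z
= 0.0529 * 3^2 / 1
= 0.0529 * 9 / 1
= 0.4761 nm

0.4761


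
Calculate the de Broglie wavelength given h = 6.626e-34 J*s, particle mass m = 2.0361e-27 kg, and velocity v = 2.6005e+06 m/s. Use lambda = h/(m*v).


lambda = h / (m * v)
= 6.626e-34 / (2.0361e-27 * 2.6005e+06)
= 6.626e-34 / 5.2949e-21
= 1.2514e-13 m

1.2514e-13


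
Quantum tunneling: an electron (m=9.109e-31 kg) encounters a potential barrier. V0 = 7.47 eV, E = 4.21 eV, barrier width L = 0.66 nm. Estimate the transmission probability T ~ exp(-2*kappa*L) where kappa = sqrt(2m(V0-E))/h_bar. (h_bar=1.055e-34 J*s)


V0 - E = 3.26 eV = 5.2225e-19 J
kappa = sqrt(2 * m * (V0-E)) / h_bar
= sqrt(2 * 9.109e-31 * 5.2225e-19) / 1.055e-34
= 9.2457e+09 /m
2*kappa*L = 2 * 9.2457e+09 * 0.66e-9
= 12.2043
T = exp(-12.2043) = 5.009012e-06

5.009012e-06


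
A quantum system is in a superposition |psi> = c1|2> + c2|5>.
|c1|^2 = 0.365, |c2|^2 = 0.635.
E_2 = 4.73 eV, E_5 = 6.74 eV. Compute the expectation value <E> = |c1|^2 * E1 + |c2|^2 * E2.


<E> = |c1|^2 * E1 + |c2|^2 * E2
= 0.365 * 4.73 + 0.635 * 6.74
= 1.7265 + 4.2799
= 6.0064 eV

6.0064


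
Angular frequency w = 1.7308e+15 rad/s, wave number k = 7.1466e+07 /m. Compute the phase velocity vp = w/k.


vp = w / k
= 1.7308e+15 / 7.1466e+07
= 2.4219e+07 m/s

2.4219e+07


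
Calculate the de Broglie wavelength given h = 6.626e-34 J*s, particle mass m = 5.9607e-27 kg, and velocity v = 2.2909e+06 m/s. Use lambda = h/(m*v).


lambda = h / (m * v)
= 6.626e-34 / (5.9607e-27 * 2.2909e+06)
= 6.626e-34 / 1.3655e-20
= 4.8523e-14 m

4.8523e-14


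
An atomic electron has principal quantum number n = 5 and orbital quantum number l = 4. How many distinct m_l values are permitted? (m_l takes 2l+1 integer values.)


m_l ranges from -l to +l in integer steps
So m_l goes from -4 to +4
Count = 2l + 1 = 2*4 + 1
= 9

9


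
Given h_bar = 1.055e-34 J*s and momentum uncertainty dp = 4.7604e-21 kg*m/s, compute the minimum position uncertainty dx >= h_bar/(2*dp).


dx = h_bar / (2 * dp)
= 1.055e-34 / (2 * 4.7604e-21)
= 1.055e-34 / 9.5208e-21
= 1.1081e-14 m

1.1081e-14


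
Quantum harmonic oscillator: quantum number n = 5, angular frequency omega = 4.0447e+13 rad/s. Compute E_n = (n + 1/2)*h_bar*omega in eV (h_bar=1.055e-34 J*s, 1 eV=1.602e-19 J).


E = (n + 1/2) * h_bar * omega
= (5 + 0.5) * 1.055e-34 * 4.0447e+13
= 5.5 * 4.2672e-21
= 2.3469e-20 J
= 0.1465 eV

0.1465


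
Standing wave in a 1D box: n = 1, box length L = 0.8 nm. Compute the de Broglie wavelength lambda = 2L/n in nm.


lambda = 2L / n
= 2 * 0.8 / 1
= 1.6 / 1
= 1.6 nm

1.6


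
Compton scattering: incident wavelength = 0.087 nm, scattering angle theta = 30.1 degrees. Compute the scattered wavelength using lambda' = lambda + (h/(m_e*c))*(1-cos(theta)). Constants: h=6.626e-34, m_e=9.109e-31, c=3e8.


Compton wavelength: h/(m_e*c) = 2.4247e-12 m
d_lambda = 2.4247e-12 * (1 - cos(30.1 deg))
= 2.4247e-12 * 0.134849
= 3.2697e-13 m = 0.000327 nm
lambda' = 0.087 + 0.000327
= 0.087327 nm

0.087327


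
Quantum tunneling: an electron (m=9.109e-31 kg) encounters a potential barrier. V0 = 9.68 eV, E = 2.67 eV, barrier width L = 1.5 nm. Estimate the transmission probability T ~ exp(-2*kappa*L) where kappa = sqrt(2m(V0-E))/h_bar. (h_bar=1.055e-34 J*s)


V0 - E = 7.01 eV = 1.1230e-18 J
kappa = sqrt(2 * m * (V0-E)) / h_bar
= sqrt(2 * 9.109e-31 * 1.1230e-18) / 1.055e-34
= 1.3558e+10 /m
2*kappa*L = 2 * 1.3558e+10 * 1.5e-9
= 40.6733
T = exp(-40.6733) = 2.166757e-18

2.166757e-18


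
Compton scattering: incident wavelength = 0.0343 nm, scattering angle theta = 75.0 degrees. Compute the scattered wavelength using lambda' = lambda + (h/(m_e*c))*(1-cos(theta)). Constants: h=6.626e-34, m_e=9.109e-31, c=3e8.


Compton wavelength: h/(m_e*c) = 2.4247e-12 m
d_lambda = 2.4247e-12 * (1 - cos(75.0 deg))
= 2.4247e-12 * 0.741181
= 1.7971e-12 m = 0.001797 nm
lambda' = 0.0343 + 0.001797
= 0.036097 nm

0.036097


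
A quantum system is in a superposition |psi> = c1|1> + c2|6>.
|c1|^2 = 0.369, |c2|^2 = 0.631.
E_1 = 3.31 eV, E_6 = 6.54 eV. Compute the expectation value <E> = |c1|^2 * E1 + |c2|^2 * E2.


<E> = |c1|^2 * E1 + |c2|^2 * E2
= 0.369 * 3.31 + 0.631 * 6.54
= 1.2214 + 4.1267
= 5.3481 eV

5.3481


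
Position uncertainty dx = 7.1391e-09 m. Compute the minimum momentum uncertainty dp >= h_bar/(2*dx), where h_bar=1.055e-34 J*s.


dp = h_bar / (2 * dx)
= 1.055e-34 / (2 * 7.1391e-09)
= 1.055e-34 / 1.4278e-08
= 7.3889e-27 kg*m/s

7.3889e-27


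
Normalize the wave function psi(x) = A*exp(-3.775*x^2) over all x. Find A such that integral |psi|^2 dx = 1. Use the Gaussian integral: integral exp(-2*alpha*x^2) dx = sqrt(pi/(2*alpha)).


integral |psi|^2 dx = A^2 * sqrt(pi/(2*alpha)) = 1
A^2 = sqrt(2*alpha/pi)
= sqrt(2 * 3.775 / pi)
= 1.550239
A = sqrt(1.550239)
= 1.2451

1.2451


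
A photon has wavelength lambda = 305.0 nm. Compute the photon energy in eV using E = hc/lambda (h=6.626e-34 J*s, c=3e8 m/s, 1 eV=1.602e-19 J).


E = hc / lambda
= (6.626e-34)(3e8) / (305.0e-9)
= 1.9878e-25 / 3.0500e-07
= 6.5174e-19 J
Converting to eV: 6.5174e-19 / 1.602e-19
= 4.0683 eV

4.0683


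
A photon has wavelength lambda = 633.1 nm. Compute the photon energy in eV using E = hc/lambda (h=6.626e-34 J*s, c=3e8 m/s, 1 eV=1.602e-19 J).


E = hc / lambda
= (6.626e-34)(3e8) / (633.1e-9)
= 1.9878e-25 / 6.3310e-07
= 3.1398e-19 J
Converting to eV: 3.1398e-19 / 1.602e-19
= 1.9599 eV

1.9599


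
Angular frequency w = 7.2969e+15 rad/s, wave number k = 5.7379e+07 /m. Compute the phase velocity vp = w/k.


vp = w / k
= 7.2969e+15 / 5.7379e+07
= 1.2717e+08 m/s

1.2717e+08


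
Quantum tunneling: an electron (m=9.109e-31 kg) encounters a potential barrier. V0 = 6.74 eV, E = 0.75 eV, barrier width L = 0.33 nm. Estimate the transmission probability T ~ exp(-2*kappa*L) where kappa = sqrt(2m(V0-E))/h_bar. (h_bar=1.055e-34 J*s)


V0 - E = 5.99 eV = 9.5960e-19 J
kappa = sqrt(2 * m * (V0-E)) / h_bar
= sqrt(2 * 9.109e-31 * 9.5960e-19) / 1.055e-34
= 1.2533e+10 /m
2*kappa*L = 2 * 1.2533e+10 * 0.33e-9
= 8.2715
T = exp(-8.2715) = 2.556907e-04

2.556907e-04


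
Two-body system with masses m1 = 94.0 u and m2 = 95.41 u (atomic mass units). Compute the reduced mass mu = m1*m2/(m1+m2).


mu = m1 * m2 / (m1 + m2)
= 94.0 * 95.41 / (94.0 + 95.41)
= 8968.54 / 189.41
= 47.3499 u

47.3499


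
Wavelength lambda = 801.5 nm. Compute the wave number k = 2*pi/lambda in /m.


k = 2 * pi / lambda
= 6.2832 / (801.5e-9)
= 6.2832 / 8.0150e-07
= 7.8393e+06 /m

7.8393e+06


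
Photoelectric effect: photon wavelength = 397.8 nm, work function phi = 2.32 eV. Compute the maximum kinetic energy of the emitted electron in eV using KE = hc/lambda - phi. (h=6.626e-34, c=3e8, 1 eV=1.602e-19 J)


E_photon = hc / lambda
= (6.626e-34)(3e8) / (397.8e-9)
= 4.9970e-19 J
= 3.1192 eV
KE = E_photon - phi
= 3.1192 - 2.32
= 0.7992 eV

0.7992


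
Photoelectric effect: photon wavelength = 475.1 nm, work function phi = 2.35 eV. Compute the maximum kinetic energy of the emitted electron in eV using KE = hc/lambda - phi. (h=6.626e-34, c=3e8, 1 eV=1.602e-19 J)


E_photon = hc / lambda
= (6.626e-34)(3e8) / (475.1e-9)
= 4.1840e-19 J
= 2.6117 eV
KE = E_photon - phi
= 2.6117 - 2.35
= 0.2617 eV

0.2617


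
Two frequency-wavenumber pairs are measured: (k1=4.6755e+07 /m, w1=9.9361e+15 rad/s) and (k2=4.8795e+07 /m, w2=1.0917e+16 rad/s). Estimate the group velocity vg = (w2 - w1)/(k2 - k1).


vg = (w2 - w1) / (k2 - k1)
= (1.0917e+16 - 9.9361e+15) / (4.8795e+07 - 4.6755e+07)
= 9.8090e+14 / 2.0400e+06
= 4.8083e+08 m/s

4.8083e+08


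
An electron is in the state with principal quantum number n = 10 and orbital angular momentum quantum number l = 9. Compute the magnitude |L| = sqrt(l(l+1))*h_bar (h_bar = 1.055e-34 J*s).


L = sqrt(l*(l+1)) * h_bar
= sqrt(9 * 10) * 1.055e-34
= sqrt(90) * 1.055e-34
= 9.4868 * 1.055e-34
= 1.0009e-33 J*s

1.0009e-33


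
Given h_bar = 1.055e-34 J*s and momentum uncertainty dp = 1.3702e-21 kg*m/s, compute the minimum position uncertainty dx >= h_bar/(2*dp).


dx = h_bar / (2 * dp)
= 1.055e-34 / (2 * 1.3702e-21)
= 1.055e-34 / 2.7404e-21
= 3.8498e-14 m

3.8498e-14


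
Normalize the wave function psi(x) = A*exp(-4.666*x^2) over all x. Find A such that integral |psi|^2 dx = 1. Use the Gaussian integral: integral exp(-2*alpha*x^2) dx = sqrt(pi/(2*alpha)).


integral |psi|^2 dx = A^2 * sqrt(pi/(2*alpha)) = 1
A^2 = sqrt(2*alpha/pi)
= sqrt(2 * 4.666 / pi)
= 1.723505
A = sqrt(1.723505)
= 1.3128

1.3128


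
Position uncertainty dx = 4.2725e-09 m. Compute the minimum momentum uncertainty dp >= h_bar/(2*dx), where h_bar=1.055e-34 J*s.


dp = h_bar / (2 * dx)
= 1.055e-34 / (2 * 4.2725e-09)
= 1.055e-34 / 8.5450e-09
= 1.2346e-26 kg*m/s

1.2346e-26


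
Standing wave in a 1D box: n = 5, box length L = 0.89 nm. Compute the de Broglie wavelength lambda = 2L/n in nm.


lambda = 2L / n
= 2 * 0.89 / 5
= 1.78 / 5
= 0.356 nm

0.356


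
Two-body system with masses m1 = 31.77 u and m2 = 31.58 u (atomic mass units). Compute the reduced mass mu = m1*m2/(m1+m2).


mu = m1 * m2 / (m1 + m2)
= 31.77 * 31.58 / (31.77 + 31.58)
= 1003.2966 / 63.35
= 15.8374 u

15.8374


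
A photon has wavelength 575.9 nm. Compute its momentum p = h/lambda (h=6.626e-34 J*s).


p = h / lambda
= 6.626e-34 / (575.9e-9)
= 6.626e-34 / 5.7590e-07
= 1.1505e-27 kg*m/s

1.1505e-27


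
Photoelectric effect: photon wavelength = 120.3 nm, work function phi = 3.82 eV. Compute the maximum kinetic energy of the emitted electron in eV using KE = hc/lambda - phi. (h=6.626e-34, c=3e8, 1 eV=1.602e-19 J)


E_photon = hc / lambda
= (6.626e-34)(3e8) / (120.3e-9)
= 1.6524e-18 J
= 10.3144 eV
KE = E_photon - phi
= 10.3144 - 3.82
= 6.4944 eV

6.4944


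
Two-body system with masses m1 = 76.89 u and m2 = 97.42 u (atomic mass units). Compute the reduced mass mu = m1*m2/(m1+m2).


mu = m1 * m2 / (m1 + m2)
= 76.89 * 97.42 / (76.89 + 97.42)
= 7490.6238 / 174.31
= 42.973 u

42.973


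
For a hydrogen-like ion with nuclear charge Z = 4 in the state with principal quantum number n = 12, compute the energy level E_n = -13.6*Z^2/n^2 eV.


E_n = -13.6 * Z^2 / n^2
= -13.6 * 4^2 / 12^2
= -13.6 * 16 / 144
= -1.5111 eV

-1.5111


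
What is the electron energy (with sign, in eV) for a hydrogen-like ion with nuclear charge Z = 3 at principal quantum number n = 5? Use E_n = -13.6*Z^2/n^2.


E_n = -13.6 * Z^2 / n^2
= -13.6 * 3^2 / 5^2
= -13.6 * 9 / 25
= -4.896 eV

-4.896


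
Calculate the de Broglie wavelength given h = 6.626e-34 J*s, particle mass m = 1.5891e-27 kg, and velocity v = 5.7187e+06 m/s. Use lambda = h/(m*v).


lambda = h / (m * v)
= 6.626e-34 / (1.5891e-27 * 5.7187e+06)
= 6.626e-34 / 9.0876e-21
= 7.2913e-14 m

7.2913e-14


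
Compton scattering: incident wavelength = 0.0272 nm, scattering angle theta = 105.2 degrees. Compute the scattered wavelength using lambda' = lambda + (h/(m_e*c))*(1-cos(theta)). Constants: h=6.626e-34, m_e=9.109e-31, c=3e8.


Compton wavelength: h/(m_e*c) = 2.4247e-12 m
d_lambda = 2.4247e-12 * (1 - cos(105.2 deg))
= 2.4247e-12 * 1.262189
= 3.0604e-12 m = 0.00306 nm
lambda' = 0.0272 + 0.00306
= 0.03026 nm

0.03026


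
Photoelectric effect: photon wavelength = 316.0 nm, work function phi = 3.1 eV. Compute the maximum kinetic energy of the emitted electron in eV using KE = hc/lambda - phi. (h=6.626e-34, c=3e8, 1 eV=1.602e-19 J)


E_photon = hc / lambda
= (6.626e-34)(3e8) / (316.0e-9)
= 6.2905e-19 J
= 3.9267 eV
KE = E_photon - phi
= 3.9267 - 3.1
= 0.8267 eV

0.8267


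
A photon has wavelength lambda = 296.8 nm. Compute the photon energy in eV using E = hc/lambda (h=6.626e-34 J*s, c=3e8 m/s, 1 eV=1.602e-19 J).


E = hc / lambda
= (6.626e-34)(3e8) / (296.8e-9)
= 1.9878e-25 / 2.9680e-07
= 6.6974e-19 J
Converting to eV: 6.6974e-19 / 1.602e-19
= 4.1807 eV

4.1807
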